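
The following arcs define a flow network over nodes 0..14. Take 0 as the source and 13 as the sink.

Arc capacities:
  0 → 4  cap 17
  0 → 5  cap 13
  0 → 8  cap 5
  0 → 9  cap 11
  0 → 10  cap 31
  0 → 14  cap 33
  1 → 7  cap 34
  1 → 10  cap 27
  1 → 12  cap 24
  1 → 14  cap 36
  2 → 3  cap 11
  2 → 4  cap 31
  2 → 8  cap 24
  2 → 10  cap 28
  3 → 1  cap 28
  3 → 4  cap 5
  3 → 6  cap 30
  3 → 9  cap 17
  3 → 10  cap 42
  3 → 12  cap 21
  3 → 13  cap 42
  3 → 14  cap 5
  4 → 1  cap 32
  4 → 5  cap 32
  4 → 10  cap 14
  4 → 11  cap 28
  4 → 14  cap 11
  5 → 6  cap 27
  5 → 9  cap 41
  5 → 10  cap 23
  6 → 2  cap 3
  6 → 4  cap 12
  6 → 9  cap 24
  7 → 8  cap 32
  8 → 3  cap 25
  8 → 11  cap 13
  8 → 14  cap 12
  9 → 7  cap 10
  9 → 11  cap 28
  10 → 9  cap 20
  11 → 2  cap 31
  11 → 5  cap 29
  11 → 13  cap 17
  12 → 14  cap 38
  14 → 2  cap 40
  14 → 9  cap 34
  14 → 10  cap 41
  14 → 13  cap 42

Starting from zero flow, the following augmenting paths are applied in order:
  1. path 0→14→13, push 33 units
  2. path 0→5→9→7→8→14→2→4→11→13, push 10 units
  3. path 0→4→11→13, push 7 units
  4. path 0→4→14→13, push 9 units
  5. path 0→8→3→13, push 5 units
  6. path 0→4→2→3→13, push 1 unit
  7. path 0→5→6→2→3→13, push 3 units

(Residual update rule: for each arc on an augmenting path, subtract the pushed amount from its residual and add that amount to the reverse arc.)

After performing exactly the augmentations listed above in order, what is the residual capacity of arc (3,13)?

Residual capacity of (3,13): 33

after path 1 (0→14→13, push 33): res(3,13)=42
after path 2 (0→5→9→7→8→14→2→4→11→13, push 10): res(3,13)=42
after path 3 (0→4→11→13, push 7): res(3,13)=42
after path 4 (0→4→14→13, push 9): res(3,13)=42
after path 5 (0→8→3→13, push 5): res(3,13)=37
after path 6 (0→4→2→3→13, push 1): res(3,13)=36
after path 7 (0→5→6→2→3→13, push 3): res(3,13)=33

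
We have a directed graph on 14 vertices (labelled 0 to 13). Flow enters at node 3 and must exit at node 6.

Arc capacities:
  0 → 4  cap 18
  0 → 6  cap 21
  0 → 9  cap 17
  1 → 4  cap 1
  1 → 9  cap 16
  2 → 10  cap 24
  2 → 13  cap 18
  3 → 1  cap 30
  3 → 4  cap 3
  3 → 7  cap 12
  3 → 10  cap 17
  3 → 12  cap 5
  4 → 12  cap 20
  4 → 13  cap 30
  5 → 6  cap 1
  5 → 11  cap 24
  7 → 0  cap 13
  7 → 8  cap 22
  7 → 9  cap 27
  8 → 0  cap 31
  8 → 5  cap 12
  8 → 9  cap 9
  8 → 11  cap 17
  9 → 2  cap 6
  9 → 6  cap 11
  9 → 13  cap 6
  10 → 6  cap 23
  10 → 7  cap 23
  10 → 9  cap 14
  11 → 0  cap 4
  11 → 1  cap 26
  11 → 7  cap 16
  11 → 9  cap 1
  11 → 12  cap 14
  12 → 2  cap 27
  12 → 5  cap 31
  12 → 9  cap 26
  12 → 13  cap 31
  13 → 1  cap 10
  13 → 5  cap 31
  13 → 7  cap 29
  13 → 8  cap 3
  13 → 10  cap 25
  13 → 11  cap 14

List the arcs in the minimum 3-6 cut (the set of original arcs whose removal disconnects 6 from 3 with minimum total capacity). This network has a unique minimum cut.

augment #1: 3→10→6 push 17
augment #2: 3→1→9→6 push 11
augment #3: 3→7→0→6 push 12
augment #4: 3→12→5→6 push 1
augment #5: 3→4→13→10→6 push 3
augment #6: 3→12→2→10→6 push 3
augment #7: 3→12→5→11→0→6 push 1
augment #8: 3→1→4→13→7→0→6 push 1
augment #9: 3→1→9→13→8→0→6 push 3
augment #10: 3→1→9→13→11→0→6 push 2
max flow = 54; residual-reachable set from 3 gives S-side
cut edges (S→T): {(1,4), (1,9), (3,4), (3,7), (3,10), (3,12)} total cap 54

Min-cut arcs: {(1,4), (1,9), (3,4), (3,7), (3,10), (3,12)} (total capacity 54)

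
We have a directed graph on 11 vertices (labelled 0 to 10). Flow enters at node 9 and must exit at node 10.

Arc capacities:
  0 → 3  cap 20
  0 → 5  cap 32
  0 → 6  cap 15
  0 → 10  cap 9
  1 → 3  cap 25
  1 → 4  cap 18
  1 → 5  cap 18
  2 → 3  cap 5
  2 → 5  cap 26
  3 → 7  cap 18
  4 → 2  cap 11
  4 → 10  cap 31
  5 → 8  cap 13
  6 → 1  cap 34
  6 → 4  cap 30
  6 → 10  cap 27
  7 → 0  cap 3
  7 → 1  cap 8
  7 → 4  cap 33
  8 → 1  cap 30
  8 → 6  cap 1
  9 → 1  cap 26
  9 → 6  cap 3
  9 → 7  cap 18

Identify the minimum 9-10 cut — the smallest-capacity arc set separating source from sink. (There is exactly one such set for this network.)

Min-cut arcs: {(4,10), (7,0), (8,6), (9,6)} (total capacity 38)

augment #1: 9→6→10 push 3
augment #2: 9→1→4→10 push 18
augment #3: 9→7→0→10 push 3
augment #4: 9→7→4→10 push 13
augment #5: 9→1→5→8→6→10 push 1
max flow = 38; residual-reachable set from 9 gives S-side
cut edges (S→T): {(4,10), (7,0), (8,6), (9,6)} total cap 38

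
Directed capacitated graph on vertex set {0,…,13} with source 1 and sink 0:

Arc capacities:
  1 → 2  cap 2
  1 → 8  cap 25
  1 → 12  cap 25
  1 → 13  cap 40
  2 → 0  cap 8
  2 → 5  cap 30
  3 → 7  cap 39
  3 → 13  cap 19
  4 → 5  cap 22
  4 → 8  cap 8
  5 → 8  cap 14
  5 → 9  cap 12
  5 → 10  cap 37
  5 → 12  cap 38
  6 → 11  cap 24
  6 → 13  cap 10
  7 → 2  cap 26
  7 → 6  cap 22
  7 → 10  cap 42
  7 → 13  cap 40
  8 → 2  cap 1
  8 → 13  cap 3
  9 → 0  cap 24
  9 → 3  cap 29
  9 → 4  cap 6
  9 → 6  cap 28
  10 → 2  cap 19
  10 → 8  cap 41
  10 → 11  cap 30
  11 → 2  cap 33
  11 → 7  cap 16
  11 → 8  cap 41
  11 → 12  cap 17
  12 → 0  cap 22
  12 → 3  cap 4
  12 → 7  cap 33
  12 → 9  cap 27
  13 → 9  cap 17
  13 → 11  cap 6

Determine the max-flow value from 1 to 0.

augment #1: 1→2→0 bottleneck 2, total now 2
augment #2: 1→12→0 bottleneck 22, total now 24
augment #3: 1→8→2→0 bottleneck 1, total now 25
augment #4: 1→12→9→0 bottleneck 3, total now 28
augment #5: 1→13→9→0 bottleneck 17, total now 45
augment #6: 1→13→11→2→0 bottleneck 5, total now 50
augment #7: 1→13→11→12→9→0 bottleneck 1, total now 51

Maximum flow value: 51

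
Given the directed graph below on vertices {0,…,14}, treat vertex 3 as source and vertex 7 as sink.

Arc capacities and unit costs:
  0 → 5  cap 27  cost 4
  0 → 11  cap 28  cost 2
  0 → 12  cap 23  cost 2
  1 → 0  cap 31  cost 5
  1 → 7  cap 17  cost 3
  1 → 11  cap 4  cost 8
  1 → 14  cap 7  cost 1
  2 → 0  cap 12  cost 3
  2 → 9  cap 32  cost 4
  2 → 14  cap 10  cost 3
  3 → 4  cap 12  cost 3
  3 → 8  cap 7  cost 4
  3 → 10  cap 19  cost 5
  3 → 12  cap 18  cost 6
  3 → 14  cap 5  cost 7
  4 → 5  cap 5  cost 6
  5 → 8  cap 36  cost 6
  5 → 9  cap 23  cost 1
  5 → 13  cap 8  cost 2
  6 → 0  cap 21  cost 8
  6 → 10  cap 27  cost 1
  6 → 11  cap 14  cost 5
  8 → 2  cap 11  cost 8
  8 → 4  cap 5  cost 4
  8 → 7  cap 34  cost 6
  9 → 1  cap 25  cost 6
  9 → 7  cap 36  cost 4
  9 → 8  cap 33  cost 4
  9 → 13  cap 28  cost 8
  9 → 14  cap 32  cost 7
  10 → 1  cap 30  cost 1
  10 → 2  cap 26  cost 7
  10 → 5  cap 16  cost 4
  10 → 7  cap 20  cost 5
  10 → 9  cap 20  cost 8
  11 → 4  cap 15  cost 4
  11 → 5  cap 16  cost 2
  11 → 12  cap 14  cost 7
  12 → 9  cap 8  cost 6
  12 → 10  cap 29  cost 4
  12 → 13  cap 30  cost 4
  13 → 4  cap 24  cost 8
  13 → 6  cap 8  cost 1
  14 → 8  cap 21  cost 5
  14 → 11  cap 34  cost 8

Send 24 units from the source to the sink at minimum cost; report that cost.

Minimum cost for 24 units: 223

shortest-cost path #1: 3→10→1→7 push 17 @ unit cost 9 (adds 153)
shortest-cost path #2: 3→8→7 push 7 @ unit cost 10 (adds 70)
total cost = 223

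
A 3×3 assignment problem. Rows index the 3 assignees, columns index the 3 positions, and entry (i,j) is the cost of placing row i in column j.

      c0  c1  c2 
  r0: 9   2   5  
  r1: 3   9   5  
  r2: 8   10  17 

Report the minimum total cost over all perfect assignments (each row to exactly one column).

Minimum assignment cost: 15

optimal assignment: row0→col1 (cost 2), row1→col2 (cost 5), row2→col0 (cost 8)
total = 2 + 5 + 8 = 15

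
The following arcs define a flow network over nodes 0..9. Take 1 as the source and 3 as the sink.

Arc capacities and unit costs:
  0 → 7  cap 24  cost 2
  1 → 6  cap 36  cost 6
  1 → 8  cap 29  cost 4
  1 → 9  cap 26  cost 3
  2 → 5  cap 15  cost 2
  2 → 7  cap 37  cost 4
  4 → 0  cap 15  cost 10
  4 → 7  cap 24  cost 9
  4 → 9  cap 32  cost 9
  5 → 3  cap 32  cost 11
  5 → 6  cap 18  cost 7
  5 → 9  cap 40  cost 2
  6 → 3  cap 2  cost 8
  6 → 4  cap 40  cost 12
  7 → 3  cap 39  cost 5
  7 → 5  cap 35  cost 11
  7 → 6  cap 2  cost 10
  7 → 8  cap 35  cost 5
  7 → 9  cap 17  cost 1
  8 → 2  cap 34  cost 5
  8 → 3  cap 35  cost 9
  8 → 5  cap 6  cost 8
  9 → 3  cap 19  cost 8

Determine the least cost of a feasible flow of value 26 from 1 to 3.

Minimum cost for 26 units: 300

shortest-cost path #1: 1→9→3 push 19 @ unit cost 11 (adds 209)
shortest-cost path #2: 1→8→3 push 7 @ unit cost 13 (adds 91)
total cost = 300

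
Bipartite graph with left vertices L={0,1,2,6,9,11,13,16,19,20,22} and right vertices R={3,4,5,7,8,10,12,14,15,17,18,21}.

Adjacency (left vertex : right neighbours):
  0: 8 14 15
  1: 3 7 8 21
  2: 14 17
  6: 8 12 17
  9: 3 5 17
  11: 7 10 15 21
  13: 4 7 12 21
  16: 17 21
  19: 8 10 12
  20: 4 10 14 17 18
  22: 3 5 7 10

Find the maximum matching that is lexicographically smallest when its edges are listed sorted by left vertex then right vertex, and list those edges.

Lex-smallest maximum matching: {(0,8), (1,3), (2,14), (6,12), (9,5), (11,15), (13,4), (16,17), (19,10), (20,18), (22,7)}

|M| = 11 (so the lex-smallest maximum matching has 11 edges)
process left vertices in ascending order; for each, take the smallest-labelled available neighbour that still permits 11 edges overall, or leave it unmatched if none does
lex-smallest matching: {0-8, 1-3, 2-14, 6-12, 9-5, 11-15, 13-4, 16-17, 19-10, 20-18, 22-7}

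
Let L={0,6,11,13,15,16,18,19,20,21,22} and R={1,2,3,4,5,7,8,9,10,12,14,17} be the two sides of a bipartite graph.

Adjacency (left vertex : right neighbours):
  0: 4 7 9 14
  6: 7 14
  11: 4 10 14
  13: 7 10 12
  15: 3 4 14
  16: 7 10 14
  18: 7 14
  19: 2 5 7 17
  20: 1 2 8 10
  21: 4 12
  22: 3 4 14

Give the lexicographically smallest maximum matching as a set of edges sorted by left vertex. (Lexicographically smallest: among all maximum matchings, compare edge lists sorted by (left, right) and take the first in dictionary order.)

Lex-smallest maximum matching: {(0,9), (6,7), (11,4), (13,10), (15,3), (16,14), (19,2), (20,1), (21,12)}

|M| = 9 (so the lex-smallest maximum matching has 9 edges)
process left vertices in ascending order; for each, take the smallest-labelled available neighbour that still permits 9 edges overall, or leave it unmatched if none does
lex-smallest matching: {0-9, 6-7, 11-4, 13-10, 15-3, 16-14, 19-2, 20-1, 21-12}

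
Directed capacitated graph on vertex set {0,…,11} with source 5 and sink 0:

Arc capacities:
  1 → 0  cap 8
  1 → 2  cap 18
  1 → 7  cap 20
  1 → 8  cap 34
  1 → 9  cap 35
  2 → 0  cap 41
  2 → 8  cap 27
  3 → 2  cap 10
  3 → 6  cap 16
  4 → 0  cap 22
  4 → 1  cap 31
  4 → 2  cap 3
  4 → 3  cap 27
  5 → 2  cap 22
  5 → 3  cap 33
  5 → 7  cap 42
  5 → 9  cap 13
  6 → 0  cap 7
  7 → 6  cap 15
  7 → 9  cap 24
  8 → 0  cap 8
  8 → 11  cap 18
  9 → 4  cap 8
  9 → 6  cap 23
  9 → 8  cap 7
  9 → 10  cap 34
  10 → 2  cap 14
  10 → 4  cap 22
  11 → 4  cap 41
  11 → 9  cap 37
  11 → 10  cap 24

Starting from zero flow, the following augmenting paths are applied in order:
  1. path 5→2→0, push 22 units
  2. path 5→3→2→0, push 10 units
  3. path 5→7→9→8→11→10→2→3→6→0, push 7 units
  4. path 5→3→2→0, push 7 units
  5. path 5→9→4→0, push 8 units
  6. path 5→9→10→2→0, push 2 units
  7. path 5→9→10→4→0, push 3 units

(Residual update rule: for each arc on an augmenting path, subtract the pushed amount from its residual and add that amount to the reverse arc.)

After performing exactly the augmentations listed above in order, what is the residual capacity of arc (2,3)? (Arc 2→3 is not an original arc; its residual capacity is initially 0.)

Residual capacity of (2,3): 10

after path 1 (5→2→0, push 22): res(2,3)=0
after path 2 (5→3→2→0, push 10): res(2,3)=10
after path 3 (5→7→9→8→11→10→2→3→6→0, push 7): res(2,3)=3
after path 4 (5→3→2→0, push 7): res(2,3)=10
after path 5 (5→9→4→0, push 8): res(2,3)=10
after path 6 (5→9→10→2→0, push 2): res(2,3)=10
after path 7 (5→9→10→4→0, push 3): res(2,3)=10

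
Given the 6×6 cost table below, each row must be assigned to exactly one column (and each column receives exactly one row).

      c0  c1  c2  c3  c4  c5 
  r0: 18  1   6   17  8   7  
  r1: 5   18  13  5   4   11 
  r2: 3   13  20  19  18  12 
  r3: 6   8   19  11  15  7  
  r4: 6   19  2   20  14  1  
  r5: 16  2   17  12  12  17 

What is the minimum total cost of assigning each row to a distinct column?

one of 2 optimal assignments: row0→col2 (cost 6), row1→col4 (cost 4), row2→col0 (cost 3), row3→col3 (cost 11), row4→col5 (cost 1), row5→col1 (cost 2)
total = 6 + 4 + 3 + 11 + 1 + 2 = 27

Minimum assignment cost: 27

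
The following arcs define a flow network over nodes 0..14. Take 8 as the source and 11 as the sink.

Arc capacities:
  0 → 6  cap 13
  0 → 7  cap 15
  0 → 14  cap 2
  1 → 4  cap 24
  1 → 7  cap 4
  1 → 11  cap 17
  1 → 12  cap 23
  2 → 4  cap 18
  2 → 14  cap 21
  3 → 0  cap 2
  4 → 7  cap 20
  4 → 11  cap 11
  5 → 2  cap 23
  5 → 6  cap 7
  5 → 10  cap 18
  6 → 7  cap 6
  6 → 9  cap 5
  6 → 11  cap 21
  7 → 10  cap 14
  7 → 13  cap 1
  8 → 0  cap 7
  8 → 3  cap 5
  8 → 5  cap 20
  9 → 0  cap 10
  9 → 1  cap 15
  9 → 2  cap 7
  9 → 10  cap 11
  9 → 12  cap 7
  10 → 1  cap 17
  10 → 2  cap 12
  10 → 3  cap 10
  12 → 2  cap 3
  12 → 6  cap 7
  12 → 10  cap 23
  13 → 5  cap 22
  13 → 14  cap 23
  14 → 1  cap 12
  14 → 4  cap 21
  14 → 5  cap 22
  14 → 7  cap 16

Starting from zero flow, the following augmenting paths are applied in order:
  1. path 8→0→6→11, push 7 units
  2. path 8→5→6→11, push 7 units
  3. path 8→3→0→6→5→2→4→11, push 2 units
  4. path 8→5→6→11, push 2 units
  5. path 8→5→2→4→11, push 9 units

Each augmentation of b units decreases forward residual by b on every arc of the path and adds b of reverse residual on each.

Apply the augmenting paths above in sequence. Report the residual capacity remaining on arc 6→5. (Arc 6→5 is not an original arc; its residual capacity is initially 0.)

after path 1 (8→0→6→11, push 7): res(6,5)=0
after path 2 (8→5→6→11, push 7): res(6,5)=7
after path 3 (8→3→0→6→5→2→4→11, push 2): res(6,5)=5
after path 4 (8→5→6→11, push 2): res(6,5)=7
after path 5 (8→5→2→4→11, push 9): res(6,5)=7

Residual capacity of (6,5): 7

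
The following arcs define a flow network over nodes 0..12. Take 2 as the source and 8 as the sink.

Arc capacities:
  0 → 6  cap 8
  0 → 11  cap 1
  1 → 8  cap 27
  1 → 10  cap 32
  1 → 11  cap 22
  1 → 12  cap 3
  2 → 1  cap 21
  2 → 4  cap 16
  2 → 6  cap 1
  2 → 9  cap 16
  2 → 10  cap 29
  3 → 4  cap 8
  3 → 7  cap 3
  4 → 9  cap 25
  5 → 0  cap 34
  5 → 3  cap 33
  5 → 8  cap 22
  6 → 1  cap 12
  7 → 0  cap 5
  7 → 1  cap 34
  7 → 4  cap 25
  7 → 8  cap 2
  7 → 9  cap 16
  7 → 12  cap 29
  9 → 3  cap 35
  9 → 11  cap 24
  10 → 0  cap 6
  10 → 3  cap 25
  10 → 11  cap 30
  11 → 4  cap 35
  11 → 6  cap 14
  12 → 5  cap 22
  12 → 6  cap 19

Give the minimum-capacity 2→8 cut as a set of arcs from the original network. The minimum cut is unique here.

augment #1: 2→1→8 push 21
augment #2: 2→6→1→8 push 1
augment #3: 2→9→3→7→8 push 2
augment #4: 2→9→3→7→1→8 push 1
augment #5: 2→9→11→6→1→8 push 4
augment #6: 2→9→11→6→1→12→5→8 push 3
augment #7: 2→9→11→6→1→7→12→5→8 push 1
max flow = 33; residual-reachable set from 2 gives S-side
cut edges (S→T): {(1,8), (1,12), (3,7)} total cap 33

Min-cut arcs: {(1,8), (1,12), (3,7)} (total capacity 33)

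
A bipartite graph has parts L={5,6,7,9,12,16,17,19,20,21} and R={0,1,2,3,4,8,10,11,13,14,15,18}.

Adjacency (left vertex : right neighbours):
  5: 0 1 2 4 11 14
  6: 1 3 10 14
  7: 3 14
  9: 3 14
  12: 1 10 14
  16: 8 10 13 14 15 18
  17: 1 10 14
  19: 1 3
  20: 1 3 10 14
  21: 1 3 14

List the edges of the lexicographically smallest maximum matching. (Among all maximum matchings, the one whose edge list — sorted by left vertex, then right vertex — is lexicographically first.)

|M| = 6 (so the lex-smallest maximum matching has 6 edges)
process left vertices in ascending order; for each, take the smallest-labelled available neighbour that still permits 6 edges overall, or leave it unmatched if none does
lex-smallest matching: {5-0, 6-1, 7-3, 9-14, 12-10, 16-8}

Lex-smallest maximum matching: {(5,0), (6,1), (7,3), (9,14), (12,10), (16,8)}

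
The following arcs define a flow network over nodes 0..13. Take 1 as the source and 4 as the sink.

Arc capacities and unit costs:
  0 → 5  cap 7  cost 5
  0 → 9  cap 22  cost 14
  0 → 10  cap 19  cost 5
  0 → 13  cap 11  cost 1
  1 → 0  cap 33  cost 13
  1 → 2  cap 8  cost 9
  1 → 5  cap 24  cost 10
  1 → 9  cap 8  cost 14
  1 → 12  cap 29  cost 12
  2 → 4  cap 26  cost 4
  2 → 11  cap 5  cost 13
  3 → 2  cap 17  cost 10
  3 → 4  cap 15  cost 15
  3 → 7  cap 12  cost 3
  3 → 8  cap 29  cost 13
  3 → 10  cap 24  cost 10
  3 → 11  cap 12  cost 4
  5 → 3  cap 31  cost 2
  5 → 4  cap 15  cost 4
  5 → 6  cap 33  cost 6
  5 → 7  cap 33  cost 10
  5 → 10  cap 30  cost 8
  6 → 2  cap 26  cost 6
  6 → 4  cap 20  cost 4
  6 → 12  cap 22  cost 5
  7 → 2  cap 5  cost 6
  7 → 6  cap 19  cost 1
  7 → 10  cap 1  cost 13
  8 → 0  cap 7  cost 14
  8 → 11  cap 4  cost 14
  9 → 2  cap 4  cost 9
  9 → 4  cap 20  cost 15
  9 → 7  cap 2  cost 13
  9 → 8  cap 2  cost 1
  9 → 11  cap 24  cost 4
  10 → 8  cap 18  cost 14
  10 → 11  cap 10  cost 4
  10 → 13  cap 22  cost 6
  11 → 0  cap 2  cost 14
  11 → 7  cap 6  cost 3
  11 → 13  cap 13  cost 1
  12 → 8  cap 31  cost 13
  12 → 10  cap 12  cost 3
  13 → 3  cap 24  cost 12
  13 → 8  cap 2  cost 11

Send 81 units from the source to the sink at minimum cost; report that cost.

Minimum cost for 81 units: 2246

shortest-cost path #1: 1→2→4 push 8 @ unit cost 13 (adds 104)
shortest-cost path #2: 1→5→4 push 15 @ unit cost 14 (adds 210)
shortest-cost path #3: 1→5→6→4 push 9 @ unit cost 20 (adds 180)
shortest-cost path #4: 1→9→11→7→6→4 push 6 @ unit cost 26 (adds 156)
shortest-cost path #5: 1→9→2→4 push 2 @ unit cost 27 (adds 54)
shortest-cost path #6: 1→0→5→6→4 push 5 @ unit cost 28 (adds 140)
shortest-cost path #7: 1→12→10→11→9→2→4 push 2 @ unit cost 28 (adds 56)
shortest-cost path #8: 1→12→10→11→9→4 push 4 @ unit cost 30 (adds 120)
shortest-cost path #9: 1→0→5→6→7→2→4 push 2 @ unit cost 33 (adds 66)
shortest-cost path #10: 1→0→13→3→7→2→4 push 3 @ unit cost 39 (adds 117)
shortest-cost path #11: 1→0→13→3→2→4 push 8 @ unit cost 40 (adds 320)
shortest-cost path #12: 1→0→9→4 push 15 @ unit cost 42 (adds 630)
shortest-cost path #13: 1→12→10→11→13→3→2→4 push 1 @ unit cost 46 (adds 46)
shortest-cost path #14: 1→12→10→11→13→3→4 push 1 @ unit cost 47 (adds 47)
total cost = 2246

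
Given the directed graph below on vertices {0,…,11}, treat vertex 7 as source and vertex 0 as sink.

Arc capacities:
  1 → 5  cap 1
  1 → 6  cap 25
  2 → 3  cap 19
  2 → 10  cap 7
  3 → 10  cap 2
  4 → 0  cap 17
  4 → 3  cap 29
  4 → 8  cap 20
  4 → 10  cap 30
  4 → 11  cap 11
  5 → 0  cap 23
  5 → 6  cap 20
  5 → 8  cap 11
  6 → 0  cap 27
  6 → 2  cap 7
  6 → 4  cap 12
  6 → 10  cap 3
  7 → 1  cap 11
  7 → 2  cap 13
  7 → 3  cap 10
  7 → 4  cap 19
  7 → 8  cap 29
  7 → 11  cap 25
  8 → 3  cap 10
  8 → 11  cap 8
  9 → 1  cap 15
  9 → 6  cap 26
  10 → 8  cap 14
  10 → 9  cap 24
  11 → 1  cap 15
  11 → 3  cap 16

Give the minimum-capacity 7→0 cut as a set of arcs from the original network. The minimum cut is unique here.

Min-cut arcs: {(1,5), (4,0), (6,0)} (total capacity 45)

augment #1: 7→4→0 push 17
augment #2: 7→1→5→0 push 1
augment #3: 7→1→6→0 push 10
augment #4: 7→11→1→6→0 push 15
augment #5: 7→2→10→9→6→0 push 2
max flow = 45; residual-reachable set from 7 gives S-side
cut edges (S→T): {(1,5), (4,0), (6,0)} total cap 45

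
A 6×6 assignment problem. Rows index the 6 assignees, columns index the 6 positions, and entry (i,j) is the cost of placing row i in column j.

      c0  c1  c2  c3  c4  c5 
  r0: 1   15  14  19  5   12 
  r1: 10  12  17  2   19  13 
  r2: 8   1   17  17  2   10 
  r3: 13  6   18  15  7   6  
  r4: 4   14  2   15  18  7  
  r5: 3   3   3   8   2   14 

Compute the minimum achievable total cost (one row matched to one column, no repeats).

optimal assignment: row0→col0 (cost 1), row1→col3 (cost 2), row2→col1 (cost 1), row3→col5 (cost 6), row4→col2 (cost 2), row5→col4 (cost 2)
total = 1 + 2 + 1 + 6 + 2 + 2 = 14

Minimum assignment cost: 14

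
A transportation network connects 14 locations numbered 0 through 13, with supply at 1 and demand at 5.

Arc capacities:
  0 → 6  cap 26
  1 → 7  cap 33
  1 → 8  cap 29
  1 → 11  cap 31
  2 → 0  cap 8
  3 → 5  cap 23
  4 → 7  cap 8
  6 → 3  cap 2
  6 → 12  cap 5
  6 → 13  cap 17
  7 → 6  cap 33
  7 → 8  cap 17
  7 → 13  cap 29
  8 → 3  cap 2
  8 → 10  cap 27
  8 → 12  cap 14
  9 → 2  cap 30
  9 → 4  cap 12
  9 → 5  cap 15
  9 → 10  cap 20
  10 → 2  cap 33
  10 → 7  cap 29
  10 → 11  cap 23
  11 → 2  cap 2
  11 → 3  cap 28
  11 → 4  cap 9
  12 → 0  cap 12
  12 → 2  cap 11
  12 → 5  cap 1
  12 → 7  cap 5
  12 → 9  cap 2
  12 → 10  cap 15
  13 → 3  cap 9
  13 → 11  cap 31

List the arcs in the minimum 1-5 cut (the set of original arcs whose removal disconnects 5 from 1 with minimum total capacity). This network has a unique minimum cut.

Min-cut arcs: {(3,5), (12,5), (12,9)} (total capacity 26)

augment #1: 1→8→3→5 push 2
augment #2: 1→8→12→5 push 1
augment #3: 1→11→3→5 push 21
augment #4: 1→8→12→9→5 push 2
max flow = 26; residual-reachable set from 1 gives S-side
cut edges (S→T): {(3,5), (12,5), (12,9)} total cap 26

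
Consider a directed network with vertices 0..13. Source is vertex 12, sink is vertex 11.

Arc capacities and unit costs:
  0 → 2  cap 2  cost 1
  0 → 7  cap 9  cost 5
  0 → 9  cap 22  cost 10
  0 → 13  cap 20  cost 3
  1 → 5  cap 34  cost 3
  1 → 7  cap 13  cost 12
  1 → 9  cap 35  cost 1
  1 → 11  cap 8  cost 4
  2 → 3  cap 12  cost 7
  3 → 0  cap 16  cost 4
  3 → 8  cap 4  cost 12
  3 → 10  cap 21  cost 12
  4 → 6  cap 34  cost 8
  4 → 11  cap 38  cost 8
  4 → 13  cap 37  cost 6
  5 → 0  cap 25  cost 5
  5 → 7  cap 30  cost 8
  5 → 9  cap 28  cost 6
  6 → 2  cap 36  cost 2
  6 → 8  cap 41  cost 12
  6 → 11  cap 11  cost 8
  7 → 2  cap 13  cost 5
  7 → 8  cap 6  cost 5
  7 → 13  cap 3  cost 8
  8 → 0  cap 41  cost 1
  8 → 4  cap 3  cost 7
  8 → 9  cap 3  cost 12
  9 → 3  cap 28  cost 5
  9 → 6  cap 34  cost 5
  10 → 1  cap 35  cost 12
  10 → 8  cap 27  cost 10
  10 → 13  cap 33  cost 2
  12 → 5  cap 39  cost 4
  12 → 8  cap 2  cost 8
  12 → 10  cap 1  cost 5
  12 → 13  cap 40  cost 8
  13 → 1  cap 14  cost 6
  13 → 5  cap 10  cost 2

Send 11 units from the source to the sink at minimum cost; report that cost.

shortest-cost path #1: 12→10→13→1→11 push 1 @ unit cost 17 (adds 17)
shortest-cost path #2: 12→13→1→11 push 7 @ unit cost 18 (adds 126)
shortest-cost path #3: 12→8→4→11 push 2 @ unit cost 23 (adds 46)
shortest-cost path #4: 12→5→9→6→11 push 1 @ unit cost 23 (adds 23)
total cost = 212

Minimum cost for 11 units: 212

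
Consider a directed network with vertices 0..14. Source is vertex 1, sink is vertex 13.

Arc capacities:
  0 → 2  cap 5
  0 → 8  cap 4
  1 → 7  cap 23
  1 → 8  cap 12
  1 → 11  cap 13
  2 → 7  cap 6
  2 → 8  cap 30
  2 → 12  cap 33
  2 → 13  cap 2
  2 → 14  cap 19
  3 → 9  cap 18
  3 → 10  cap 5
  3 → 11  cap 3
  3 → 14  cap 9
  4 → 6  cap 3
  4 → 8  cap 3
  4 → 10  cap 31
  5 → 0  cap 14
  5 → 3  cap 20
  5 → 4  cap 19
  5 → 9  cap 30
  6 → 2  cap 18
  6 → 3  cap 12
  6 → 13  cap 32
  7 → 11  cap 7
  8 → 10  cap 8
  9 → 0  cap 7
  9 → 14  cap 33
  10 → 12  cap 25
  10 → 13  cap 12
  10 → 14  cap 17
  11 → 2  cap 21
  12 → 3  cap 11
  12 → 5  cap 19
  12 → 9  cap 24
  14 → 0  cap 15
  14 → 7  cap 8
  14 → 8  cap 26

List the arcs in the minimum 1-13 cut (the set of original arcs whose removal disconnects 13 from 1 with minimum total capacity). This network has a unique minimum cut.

Min-cut arcs: {(2,13), (4,6), (10,13)} (total capacity 17)

augment #1: 1→8→10→13 push 8
augment #2: 1→11→2→13 push 2
augment #3: 1→11→2→12→3→10→13 push 4
augment #4: 1→11→2→12→5→4→6→13 push 3
max flow = 17; residual-reachable set from 1 gives S-side
cut edges (S→T): {(2,13), (4,6), (10,13)} total cap 17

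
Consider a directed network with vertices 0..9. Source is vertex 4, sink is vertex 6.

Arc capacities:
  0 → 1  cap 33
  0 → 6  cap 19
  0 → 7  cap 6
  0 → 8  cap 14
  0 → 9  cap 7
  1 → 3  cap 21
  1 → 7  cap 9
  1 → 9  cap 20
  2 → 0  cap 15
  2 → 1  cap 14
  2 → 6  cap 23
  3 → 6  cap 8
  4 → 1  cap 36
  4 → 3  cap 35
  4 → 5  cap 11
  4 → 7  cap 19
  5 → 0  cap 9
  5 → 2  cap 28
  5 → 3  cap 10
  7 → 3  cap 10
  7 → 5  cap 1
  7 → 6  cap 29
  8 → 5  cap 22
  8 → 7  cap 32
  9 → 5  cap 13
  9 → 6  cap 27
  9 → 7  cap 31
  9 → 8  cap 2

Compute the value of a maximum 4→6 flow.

augment #1: 4→3→6 bottleneck 8, total now 8
augment #2: 4→7→6 bottleneck 19, total now 27
augment #3: 4→1→7→6 bottleneck 9, total now 36
augment #4: 4→1→9→6 bottleneck 20, total now 56
augment #5: 4→5→0→6 bottleneck 9, total now 65
augment #6: 4→5→2→6 bottleneck 2, total now 67

Maximum flow value: 67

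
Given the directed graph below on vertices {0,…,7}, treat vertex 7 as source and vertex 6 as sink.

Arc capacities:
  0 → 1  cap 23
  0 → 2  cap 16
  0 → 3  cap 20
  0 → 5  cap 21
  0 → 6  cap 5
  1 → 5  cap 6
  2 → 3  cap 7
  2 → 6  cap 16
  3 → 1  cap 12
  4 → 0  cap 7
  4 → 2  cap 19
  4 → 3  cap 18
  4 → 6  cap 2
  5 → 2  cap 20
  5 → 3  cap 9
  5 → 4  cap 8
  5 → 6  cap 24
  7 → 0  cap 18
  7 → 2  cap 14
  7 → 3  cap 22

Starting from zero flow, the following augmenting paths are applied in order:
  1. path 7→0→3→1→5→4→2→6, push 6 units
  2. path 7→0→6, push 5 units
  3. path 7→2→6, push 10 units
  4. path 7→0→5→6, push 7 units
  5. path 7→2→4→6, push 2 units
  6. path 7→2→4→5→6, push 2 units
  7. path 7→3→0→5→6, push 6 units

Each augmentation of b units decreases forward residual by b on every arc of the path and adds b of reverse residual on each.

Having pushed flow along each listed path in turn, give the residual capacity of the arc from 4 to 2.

Residual capacity of (4,2): 17

after path 1 (7→0→3→1→5→4→2→6, push 6): res(4,2)=13
after path 2 (7→0→6, push 5): res(4,2)=13
after path 3 (7→2→6, push 10): res(4,2)=13
after path 4 (7→0→5→6, push 7): res(4,2)=13
after path 5 (7→2→4→6, push 2): res(4,2)=15
after path 6 (7→2→4→5→6, push 2): res(4,2)=17
after path 7 (7→3→0→5→6, push 6): res(4,2)=17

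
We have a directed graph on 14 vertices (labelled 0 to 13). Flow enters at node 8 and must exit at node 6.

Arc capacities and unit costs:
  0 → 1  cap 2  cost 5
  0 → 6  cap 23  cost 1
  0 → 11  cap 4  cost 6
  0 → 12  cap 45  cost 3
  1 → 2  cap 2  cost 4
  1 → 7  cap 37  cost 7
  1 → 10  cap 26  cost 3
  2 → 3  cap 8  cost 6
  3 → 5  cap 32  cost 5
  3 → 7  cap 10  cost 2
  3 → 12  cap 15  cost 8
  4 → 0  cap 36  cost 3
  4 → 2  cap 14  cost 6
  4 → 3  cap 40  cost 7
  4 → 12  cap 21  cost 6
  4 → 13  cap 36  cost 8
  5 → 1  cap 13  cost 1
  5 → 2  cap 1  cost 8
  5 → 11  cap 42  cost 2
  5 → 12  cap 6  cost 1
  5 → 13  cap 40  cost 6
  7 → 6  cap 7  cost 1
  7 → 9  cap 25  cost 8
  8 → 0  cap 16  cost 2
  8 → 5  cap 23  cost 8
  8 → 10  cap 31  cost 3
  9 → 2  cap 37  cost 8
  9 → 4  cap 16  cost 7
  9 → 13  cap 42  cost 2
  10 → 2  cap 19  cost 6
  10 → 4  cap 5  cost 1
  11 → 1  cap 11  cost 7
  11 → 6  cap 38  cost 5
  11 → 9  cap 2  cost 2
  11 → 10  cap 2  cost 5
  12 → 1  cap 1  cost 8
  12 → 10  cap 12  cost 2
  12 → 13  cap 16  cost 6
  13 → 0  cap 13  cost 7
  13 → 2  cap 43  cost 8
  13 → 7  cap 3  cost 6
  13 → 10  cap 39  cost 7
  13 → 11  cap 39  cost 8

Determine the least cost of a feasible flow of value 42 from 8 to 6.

Minimum cost for 42 units: 403

shortest-cost path #1: 8→0→6 push 16 @ unit cost 3 (adds 48)
shortest-cost path #2: 8→10→4→0→6 push 5 @ unit cost 8 (adds 40)
shortest-cost path #3: 8→5→11→6 push 21 @ unit cost 15 (adds 315)
total cost = 403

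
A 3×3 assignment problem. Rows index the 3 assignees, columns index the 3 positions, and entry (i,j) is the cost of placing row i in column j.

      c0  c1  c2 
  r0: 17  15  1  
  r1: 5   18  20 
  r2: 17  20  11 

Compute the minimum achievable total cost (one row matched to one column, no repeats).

Minimum assignment cost: 26

optimal assignment: row0→col2 (cost 1), row1→col0 (cost 5), row2→col1 (cost 20)
total = 1 + 5 + 20 = 26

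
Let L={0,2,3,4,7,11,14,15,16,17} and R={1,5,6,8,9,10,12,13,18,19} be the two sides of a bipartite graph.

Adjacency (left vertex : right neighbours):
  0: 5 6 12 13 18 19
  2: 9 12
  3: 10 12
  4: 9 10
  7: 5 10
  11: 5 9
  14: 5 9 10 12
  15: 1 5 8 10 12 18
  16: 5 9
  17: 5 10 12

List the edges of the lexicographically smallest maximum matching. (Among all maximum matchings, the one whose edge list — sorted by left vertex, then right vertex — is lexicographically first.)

|M| = 6 (so the lex-smallest maximum matching has 6 edges)
process left vertices in ascending order; for each, take the smallest-labelled available neighbour that still permits 6 edges overall, or leave it unmatched if none does
lex-smallest matching: {0-6, 2-9, 3-10, 7-5, 14-12, 15-1}

Lex-smallest maximum matching: {(0,6), (2,9), (3,10), (7,5), (14,12), (15,1)}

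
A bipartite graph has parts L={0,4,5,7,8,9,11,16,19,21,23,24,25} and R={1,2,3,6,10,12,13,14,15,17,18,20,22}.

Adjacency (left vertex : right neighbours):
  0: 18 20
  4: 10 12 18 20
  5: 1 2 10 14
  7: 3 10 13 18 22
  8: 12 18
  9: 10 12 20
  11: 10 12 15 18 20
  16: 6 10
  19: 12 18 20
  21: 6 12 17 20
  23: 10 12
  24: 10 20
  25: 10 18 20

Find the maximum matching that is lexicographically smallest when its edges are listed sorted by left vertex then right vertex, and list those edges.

|M| = 9 (so the lex-smallest maximum matching has 9 edges)
process left vertices in ascending order; for each, take the smallest-labelled available neighbour that still permits 9 edges overall, or leave it unmatched if none does
lex-smallest matching: {0-18, 4-10, 5-1, 7-3, 8-12, 9-20, 11-15, 16-6, 21-17}

Lex-smallest maximum matching: {(0,18), (4,10), (5,1), (7,3), (8,12), (9,20), (11,15), (16,6), (21,17)}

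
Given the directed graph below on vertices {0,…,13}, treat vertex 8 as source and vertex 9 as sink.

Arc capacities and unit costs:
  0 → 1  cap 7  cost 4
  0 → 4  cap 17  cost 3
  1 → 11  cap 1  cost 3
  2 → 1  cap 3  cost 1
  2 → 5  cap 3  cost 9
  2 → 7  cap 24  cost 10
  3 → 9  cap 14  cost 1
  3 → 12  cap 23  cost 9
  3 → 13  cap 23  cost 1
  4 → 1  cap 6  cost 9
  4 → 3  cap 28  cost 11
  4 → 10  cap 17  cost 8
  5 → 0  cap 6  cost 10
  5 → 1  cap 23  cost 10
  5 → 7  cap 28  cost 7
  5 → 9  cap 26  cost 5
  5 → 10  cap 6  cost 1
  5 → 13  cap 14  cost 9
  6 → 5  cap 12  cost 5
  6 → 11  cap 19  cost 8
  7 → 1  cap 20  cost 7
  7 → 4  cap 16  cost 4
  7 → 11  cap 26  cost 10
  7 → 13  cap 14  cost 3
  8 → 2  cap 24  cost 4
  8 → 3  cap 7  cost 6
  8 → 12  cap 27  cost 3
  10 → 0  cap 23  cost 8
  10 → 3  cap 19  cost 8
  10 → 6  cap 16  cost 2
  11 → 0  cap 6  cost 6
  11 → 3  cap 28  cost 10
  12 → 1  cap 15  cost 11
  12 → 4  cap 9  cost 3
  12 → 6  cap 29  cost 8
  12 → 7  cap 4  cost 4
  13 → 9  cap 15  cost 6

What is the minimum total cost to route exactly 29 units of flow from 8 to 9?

shortest-cost path #1: 8→3→9 push 7 @ unit cost 7 (adds 49)
shortest-cost path #2: 8→12→7→13→9 push 4 @ unit cost 16 (adds 64)
shortest-cost path #3: 8→2→5→9 push 3 @ unit cost 18 (adds 54)
shortest-cost path #4: 8→12→4→3→9 push 7 @ unit cost 18 (adds 126)
shortest-cost path #5: 8→12→6→5→9 push 8 @ unit cost 21 (adds 168)
total cost = 461

Minimum cost for 29 units: 461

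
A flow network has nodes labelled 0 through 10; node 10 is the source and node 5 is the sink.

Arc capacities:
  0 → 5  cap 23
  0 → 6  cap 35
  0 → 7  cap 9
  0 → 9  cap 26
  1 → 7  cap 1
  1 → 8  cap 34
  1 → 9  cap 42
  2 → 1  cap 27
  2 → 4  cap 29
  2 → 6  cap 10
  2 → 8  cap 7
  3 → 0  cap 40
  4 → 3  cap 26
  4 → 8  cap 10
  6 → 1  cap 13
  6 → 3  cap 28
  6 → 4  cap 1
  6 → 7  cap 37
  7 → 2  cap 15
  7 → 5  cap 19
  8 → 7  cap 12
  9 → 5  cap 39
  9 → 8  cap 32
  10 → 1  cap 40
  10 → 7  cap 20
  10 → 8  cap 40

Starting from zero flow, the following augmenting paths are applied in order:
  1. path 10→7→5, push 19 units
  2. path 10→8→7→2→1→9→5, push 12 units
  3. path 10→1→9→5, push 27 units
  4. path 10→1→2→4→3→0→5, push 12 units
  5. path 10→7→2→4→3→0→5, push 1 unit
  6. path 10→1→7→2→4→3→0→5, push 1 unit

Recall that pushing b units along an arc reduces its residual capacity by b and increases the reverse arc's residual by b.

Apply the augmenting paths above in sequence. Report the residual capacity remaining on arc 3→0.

Residual capacity of (3,0): 26

after path 1 (10→7→5, push 19): res(3,0)=40
after path 2 (10→8→7→2→1→9→5, push 12): res(3,0)=40
after path 3 (10→1→9→5, push 27): res(3,0)=40
after path 4 (10→1→2→4→3→0→5, push 12): res(3,0)=28
after path 5 (10→7→2→4→3→0→5, push 1): res(3,0)=27
after path 6 (10→1→7→2→4→3→0→5, push 1): res(3,0)=26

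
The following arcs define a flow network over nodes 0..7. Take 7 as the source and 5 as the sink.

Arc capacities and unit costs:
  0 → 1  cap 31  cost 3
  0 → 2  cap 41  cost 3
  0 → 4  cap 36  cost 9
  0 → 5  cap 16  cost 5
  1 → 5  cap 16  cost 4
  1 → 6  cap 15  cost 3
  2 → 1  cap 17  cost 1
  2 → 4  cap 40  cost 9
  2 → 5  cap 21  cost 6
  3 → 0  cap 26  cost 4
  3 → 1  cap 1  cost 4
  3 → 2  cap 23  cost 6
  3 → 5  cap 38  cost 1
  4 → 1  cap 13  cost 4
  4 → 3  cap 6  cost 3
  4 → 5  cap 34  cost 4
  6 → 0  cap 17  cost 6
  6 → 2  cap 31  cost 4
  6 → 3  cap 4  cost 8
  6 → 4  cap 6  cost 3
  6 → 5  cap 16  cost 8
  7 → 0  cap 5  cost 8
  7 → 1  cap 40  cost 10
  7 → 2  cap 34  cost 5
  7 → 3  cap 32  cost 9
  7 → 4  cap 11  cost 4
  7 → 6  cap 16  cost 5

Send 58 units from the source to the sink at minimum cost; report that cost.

shortest-cost path #1: 7→4→5 push 11 @ unit cost 8 (adds 88)
shortest-cost path #2: 7→3→5 push 32 @ unit cost 10 (adds 320)
shortest-cost path #3: 7→2→1→5 push 15 @ unit cost 10 (adds 150)
total cost = 558

Minimum cost for 58 units: 558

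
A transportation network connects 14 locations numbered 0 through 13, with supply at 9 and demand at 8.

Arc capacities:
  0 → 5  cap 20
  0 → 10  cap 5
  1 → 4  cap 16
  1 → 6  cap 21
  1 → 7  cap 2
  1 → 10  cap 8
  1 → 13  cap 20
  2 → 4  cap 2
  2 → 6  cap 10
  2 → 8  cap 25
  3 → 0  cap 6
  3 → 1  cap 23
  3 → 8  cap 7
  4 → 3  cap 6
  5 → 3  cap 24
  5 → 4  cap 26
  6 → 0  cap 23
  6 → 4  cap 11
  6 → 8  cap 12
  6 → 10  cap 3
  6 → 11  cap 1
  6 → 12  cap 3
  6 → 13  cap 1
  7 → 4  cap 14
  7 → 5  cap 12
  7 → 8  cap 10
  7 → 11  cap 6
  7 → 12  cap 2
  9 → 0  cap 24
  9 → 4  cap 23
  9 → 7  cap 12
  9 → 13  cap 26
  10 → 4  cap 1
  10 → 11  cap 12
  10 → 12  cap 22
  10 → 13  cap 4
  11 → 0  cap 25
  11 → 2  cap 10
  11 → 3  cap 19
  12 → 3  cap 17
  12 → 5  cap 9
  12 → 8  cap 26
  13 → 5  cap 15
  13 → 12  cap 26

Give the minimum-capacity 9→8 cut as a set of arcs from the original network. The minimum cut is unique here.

augment #1: 9→7→8 push 10
augment #2: 9→4→3→8 push 6
augment #3: 9→7→12→8 push 2
augment #4: 9→13→12→8 push 24
augment #5: 9→0→5→3→8 push 1
augment #6: 9→0→10→11→2→8 push 5
augment #7: 9→0→5→3→1→6→8 push 12
augment #8: 9→13→12→7→11→2→8 push 2
augment #9: 9→0→5→3→1→6→11→2→8 push 1
augment #10: 9→0→5→3→1→7→11→2→8 push 2
max flow = 65; residual-reachable set from 9 gives S-side
cut edges (S→T): {(3,8), (6,8), (7,8), (11,2), (12,8)} total cap 65

Min-cut arcs: {(3,8), (6,8), (7,8), (11,2), (12,8)} (total capacity 65)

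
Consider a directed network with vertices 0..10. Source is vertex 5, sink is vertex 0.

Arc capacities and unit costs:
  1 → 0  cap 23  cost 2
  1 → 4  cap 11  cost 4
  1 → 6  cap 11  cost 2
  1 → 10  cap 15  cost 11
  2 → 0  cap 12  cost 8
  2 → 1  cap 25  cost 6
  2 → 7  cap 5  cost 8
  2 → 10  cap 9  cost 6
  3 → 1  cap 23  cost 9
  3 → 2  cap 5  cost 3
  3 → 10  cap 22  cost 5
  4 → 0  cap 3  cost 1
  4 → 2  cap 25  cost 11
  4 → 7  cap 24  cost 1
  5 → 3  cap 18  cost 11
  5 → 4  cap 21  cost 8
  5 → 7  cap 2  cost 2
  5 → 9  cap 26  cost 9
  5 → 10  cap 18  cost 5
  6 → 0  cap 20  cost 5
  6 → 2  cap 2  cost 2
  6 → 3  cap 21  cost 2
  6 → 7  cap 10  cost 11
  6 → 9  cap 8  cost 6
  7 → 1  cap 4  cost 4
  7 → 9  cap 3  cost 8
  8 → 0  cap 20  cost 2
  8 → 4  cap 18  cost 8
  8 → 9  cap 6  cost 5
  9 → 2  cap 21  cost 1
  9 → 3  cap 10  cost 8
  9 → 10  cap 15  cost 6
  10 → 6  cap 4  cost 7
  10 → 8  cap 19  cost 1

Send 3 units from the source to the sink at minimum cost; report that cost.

Minimum cost for 3 units: 24

shortest-cost path #1: 5→7→1→0 push 2 @ unit cost 8 (adds 16)
shortest-cost path #2: 5→10→8→0 push 1 @ unit cost 8 (adds 8)
total cost = 24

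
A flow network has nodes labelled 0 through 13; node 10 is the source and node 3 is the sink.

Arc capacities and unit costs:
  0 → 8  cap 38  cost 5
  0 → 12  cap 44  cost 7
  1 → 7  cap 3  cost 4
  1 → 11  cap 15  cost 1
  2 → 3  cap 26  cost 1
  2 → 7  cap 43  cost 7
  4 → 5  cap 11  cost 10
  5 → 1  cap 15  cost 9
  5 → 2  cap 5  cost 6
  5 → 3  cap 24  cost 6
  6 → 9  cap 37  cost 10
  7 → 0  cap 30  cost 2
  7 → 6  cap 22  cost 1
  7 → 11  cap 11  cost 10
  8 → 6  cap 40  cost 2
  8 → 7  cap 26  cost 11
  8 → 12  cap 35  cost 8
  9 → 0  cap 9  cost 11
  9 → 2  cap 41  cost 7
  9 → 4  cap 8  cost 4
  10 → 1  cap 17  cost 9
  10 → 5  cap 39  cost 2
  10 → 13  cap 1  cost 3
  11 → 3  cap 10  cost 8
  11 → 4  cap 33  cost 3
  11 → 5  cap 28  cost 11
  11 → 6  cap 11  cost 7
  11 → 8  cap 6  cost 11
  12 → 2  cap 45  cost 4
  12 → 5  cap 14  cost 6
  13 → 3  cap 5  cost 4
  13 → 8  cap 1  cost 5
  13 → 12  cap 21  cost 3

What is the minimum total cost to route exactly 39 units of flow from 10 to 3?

shortest-cost path #1: 10→13→3 push 1 @ unit cost 7 (adds 7)
shortest-cost path #2: 10→5→3 push 24 @ unit cost 8 (adds 192)
shortest-cost path #3: 10→5→2→3 push 5 @ unit cost 9 (adds 45)
shortest-cost path #4: 10→1→11→3 push 9 @ unit cost 18 (adds 162)
total cost = 406

Minimum cost for 39 units: 406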